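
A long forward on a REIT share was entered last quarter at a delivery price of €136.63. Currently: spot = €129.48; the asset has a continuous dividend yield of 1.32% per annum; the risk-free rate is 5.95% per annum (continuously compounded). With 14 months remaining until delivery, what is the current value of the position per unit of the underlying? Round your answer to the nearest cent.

Current fair forward for the remaining 14 months: F = S·e^((r − q)·T), (r − q) = 0.0595 − 0.0132 = 0.0463
F = 129.48 · e^(0.0463 × 14/12) = 129.48 × 1.055502 = 136.6664
Value of long forward = (F − K)·e^(−rT) = (136.6664 − 136.63) · e^(−0.0595·14/12)
= 0.0364 × 0.932938 = 0.03

€0.03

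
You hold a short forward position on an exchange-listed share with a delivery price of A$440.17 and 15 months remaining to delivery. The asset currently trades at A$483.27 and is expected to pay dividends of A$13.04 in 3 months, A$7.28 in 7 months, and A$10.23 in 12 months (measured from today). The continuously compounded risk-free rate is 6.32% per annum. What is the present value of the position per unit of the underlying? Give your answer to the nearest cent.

-A$47.08

PV(remaining dividends) I = 13.04·e^(−0.0632·3/12) + 7.28·e^(−0.0632·7/12) + 10.23·e^(−0.0632·12/12) = 29.4556
Current forward F = (S − I)·e^(rT) = (483.27 − 29.4556)·e^(0.0632·15/12) = 453.8144 × 1.082204 = 491.1198
Value (long) = (F − K)·e^(−rT) = (491.1198 − 440.17) × 0.924040 = 47.0797
Short position value = −(long value) = -A$47.08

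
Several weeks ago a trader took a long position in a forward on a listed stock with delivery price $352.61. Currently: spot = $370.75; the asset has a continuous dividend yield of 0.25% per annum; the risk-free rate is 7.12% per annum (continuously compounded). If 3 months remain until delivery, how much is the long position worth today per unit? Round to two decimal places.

Current fair forward for the remaining 3 months: F = S·e^((r − q)·T), (r − q) = 0.0712 − 0.0025 = 0.0687
F = 370.75 · e^(0.0687 × 3/12) = 370.75 × 1.017323 = 377.1725
Value of long forward = (F − K)·e^(−rT) = (377.1725 − 352.61) · e^(−0.0712·3/12)
= 24.5625 × 0.982357 = 24.13

$24.13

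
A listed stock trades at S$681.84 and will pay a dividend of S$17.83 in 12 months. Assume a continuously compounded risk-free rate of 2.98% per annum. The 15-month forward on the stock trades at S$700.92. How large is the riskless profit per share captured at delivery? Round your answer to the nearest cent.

PV(dividends) I = 17.83·e^(−0.0298·12/12) = 17.3065
Fair forward F* = (S − I)·e^(rT) = (681.84 − 17.3065)·e^0.037250 = 664.5335 × 1.037952 = 689.7539
Market S$700.92 > fair 689.7539: forward overpriced → cash-and-carry (borrow at r, buy the stock and collect the dividends, short the forward).
Profit at T = |F_mkt − F*| = |700.92 − 689.7539| = S$11.17 per share

S$11.17 per share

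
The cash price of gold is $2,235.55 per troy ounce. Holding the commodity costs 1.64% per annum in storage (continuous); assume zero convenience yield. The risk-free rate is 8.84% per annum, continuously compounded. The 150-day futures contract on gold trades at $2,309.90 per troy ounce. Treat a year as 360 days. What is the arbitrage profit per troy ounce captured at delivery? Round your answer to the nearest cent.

$25.43 per troy ounce

Fair futures: F* = S·e^(carry·T), with carry = (r + u) = 0.0884 + 0.0164 = 0.1048
F* = 2235.55 · e^(0.1048 × 150/360) = 2235.55 · e^0.04366667 = 2235.55 × 1.04463409 = $2335.3317
Market $2309.90 < fair $2335.3317: forward underpriced → reverse cash-and-carry (short spot, go long the forward).
At maturity, profit = |F_mkt − F*| = |2309.90 − 2335.3317| = $25.43 per troy ounce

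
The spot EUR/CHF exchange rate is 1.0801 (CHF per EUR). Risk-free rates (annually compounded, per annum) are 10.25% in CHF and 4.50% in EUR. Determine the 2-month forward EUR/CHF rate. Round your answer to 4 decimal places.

1.0898

By covered interest parity, F = S · (1+r_CHF)^T / (1+r_EUR)^T
= 1.0801 × 1.016396 / 1.007363 = 1.0801 × 1.008967
F = 1.0898 CHF per EUR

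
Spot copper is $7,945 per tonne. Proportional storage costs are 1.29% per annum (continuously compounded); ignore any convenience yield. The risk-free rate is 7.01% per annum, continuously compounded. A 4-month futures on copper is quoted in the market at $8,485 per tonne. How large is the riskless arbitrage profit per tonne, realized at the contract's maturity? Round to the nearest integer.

$317 per tonne

Fair futures: F* = S·e^(carry·T), with carry = (r + u) = 0.0701 + 0.0129 = 0.0830
F* = 7945 · e^(0.0830 × 4/12) = 7945 · e^0.027667 = 7945 × 1.028053 = $8167.8811
Market $8485 > fair $8167.8811: forward overpriced → cash-and-carry (buy spot, short the forward).
At maturity, profit = |F_mkt − F*| = |8485 − 8167.8811| = $317 per tonne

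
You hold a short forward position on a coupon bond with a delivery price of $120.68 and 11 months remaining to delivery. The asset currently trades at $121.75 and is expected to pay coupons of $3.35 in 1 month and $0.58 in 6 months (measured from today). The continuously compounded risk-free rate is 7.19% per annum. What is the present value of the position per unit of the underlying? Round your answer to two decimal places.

-$4.88

PV(remaining coupons) I = 3.35·e^(−0.0719·1/12) + 0.58·e^(−0.0719·6/12) = 3.8895
Current forward F = (S − I)·e^(rT) = (121.75 − 3.8895)·e^(0.0719·11/12) = 117.8605 × 1.068129 = 125.8902
Value (long) = (F − K)·e^(−rT) = (125.8902 − 120.68) × 0.936217 = 4.8779
Short position value = −(long value) = -$4.88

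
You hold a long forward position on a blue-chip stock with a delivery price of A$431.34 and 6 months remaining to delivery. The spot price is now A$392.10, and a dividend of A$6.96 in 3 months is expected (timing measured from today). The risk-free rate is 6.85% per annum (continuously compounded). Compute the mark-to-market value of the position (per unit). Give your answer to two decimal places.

PV(remaining dividends) I = 6.96·e^(−0.0685·3/12) = 6.8418
Current forward F = (S − I)·e^(rT) = (392.10 − 6.8418)·e^(0.0685·6/12) = 385.2582 × 1.034843 = 398.6818
Value (long) = (F − K)·e^(−rT) = (398.6818 − 431.34) × 0.966330 = -31.5586
Value = -A$31.56

-A$31.56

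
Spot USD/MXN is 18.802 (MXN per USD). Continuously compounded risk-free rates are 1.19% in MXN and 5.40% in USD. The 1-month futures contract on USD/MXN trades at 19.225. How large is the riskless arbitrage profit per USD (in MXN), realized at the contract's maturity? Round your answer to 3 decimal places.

0.489 per USD (in MXN)

Fair futures: F* = S·e^(carry·T), with carry = (r_MXN − r_USD) = 0.0119 − 0.0540 = -0.0421
F* = 18.802 · e^(-0.0421 × 1/12) = 18.802 · e^-0.003508 = 18.802 × 0.996498 = 18.7362
Market 19.225 > fair 18.7362: forward overpriced → cash-and-carry (buy spot, short the forward).
At maturity, profit = |F_mkt − F*| = |19.225 − 18.7362| = 0.489 per USD (in MXN)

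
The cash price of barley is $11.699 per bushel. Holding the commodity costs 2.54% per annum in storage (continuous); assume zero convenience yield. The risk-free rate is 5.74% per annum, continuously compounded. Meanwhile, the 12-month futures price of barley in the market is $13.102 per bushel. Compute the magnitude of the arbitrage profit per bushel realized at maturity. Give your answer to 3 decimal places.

$0.393 per bushel

Fair futures: F* = S·e^(carry·T), with carry = (r + u) = 0.0574 + 0.0254 = 0.0828
F* = 11.699 · e^(0.0828 × 12/12) = 11.699 · e^0.082800 = 11.699 × 1.086325 = $12.7089
Market $13.102 > fair $12.7089: forward overpriced → cash-and-carry (buy spot, short the forward).
At maturity, profit = |F_mkt − F*| = |13.102 − 12.7089| = $0.393 per bushel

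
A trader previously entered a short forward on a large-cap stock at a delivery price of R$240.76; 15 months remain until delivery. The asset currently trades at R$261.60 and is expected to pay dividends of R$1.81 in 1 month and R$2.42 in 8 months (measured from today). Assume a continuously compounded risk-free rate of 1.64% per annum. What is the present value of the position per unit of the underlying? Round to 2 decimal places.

-R$21.52

PV(remaining dividends) I = 1.81·e^(−0.0164·1/12) + 2.42·e^(−0.0164·8/12) = 4.2012
Current forward F = (S − I)·e^(rT) = (261.60 − 4.2012)·e^(0.0164·15/12) = 257.3988 × 1.020712 = 262.7300
Value (long) = (F − K)·e^(−rT) = (262.7300 − 240.76) × 0.979709 = 21.5242
Short position value = −(long value) = -R$21.52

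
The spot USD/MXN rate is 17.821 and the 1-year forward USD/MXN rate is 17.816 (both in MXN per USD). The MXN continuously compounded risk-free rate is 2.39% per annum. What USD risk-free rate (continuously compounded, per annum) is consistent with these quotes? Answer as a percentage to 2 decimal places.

2.42%

F = S·e^((r_MXN − r_USD)T) ⇒ r_USD = r_MXN − ln(F/S)/T
ln(17.816/17.821) = -0.000281; /(12/12) = -0.000281
r_USD = 0.0239 + 0.000281 = 0.024181
r_USD = 2.42%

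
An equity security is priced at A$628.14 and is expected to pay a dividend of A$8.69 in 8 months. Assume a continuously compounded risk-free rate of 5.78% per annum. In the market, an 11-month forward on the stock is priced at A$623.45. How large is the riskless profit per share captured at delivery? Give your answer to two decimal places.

A$30.05 per share

PV(dividends) I = 8.69·e^(−0.0578·8/12) = 8.3615
Fair forward F* = (S − I)·e^(rT) = (628.14 − 8.3615)·e^0.052983 = 619.7785 × 1.054412 = 653.5019
Market A$623.45 < fair 653.5019: forward underpriced → reverse cash-and-carry (short the stock, invest proceeds at r, pay the dividends, go long the forward).
Profit at T = |F_mkt − F*| = |623.45 − 653.5019| = A$30.05 per share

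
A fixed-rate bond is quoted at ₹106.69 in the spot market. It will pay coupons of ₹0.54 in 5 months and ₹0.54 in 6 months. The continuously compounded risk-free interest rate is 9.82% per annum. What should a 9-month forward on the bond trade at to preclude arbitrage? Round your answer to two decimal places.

₹113.73

PV(coupons) I = 0.54·e^(−0.0982·5/12) + 0.54·e^(−0.0982·6/12)
I = 0.5184 + 0.5141 = 1.0325
F = (S − I)·e^(rT) = (106.69 − 1.0325) · e^(0.0982·9/12)
= 105.6575 · e^0.073650 = 105.6575 × 1.076430 = ₹113.73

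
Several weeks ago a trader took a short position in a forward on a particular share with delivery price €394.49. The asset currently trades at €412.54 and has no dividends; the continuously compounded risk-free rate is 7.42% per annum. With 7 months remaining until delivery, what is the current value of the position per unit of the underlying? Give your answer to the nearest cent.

-€34.76

Current fair forward for the remaining 7 months: F = S·e^(r·T), r = 0.0742
F = 412.54 · e^(0.0742 × 7/12) = 412.54 × 1.044234 = 430.7883
Value of long forward = (F − K)·e^(−rT) = (430.7883 − 394.49) · e^(−0.0742·7/12)
= 36.2983 × 0.957640 = 34.76
Short position value = −(long value) = -€34.76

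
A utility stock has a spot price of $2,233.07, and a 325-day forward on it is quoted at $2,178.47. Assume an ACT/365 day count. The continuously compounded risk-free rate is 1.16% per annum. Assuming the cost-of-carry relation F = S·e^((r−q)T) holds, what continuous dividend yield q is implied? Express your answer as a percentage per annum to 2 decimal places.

3.94%

From F = S·e^((r−q)T): (r − q) = ln(F/S)/T
ln(2178.47/2233.07) = ln(0.975549) = -0.024755
(r − q) = -0.024755 / (325/365) = -0.027802
q = r − ln(F/S)/T = 0.0116 + 0.027802 = 0.039402
q = 3.94%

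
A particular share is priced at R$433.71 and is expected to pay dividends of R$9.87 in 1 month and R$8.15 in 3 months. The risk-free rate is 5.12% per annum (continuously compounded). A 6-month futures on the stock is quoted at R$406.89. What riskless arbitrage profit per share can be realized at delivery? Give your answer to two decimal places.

PV(dividends) I = 9.87·e^(−0.0512·1/12) + 8.15·e^(−0.0512·3/12) = 17.8743
Fair futures F* = (S − I)·e^(rT) = (433.71 − 17.8743)·e^0.025600 = 415.8357 × 1.025930 = 426.6183
Market R$406.89 < fair 426.6183: forward underpriced → reverse cash-and-carry (short the stock, invest proceeds at r, pay the dividends, go long the forward).
Profit at T = |F_mkt − F*| = |406.89 − 426.6183| = R$19.73 per share

R$19.73 per share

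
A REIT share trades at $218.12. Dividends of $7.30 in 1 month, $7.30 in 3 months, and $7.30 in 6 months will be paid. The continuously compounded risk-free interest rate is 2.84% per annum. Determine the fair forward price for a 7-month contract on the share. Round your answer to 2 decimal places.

PV(dividends) I = 7.30·e^(−0.0284·1/12) + 7.30·e^(−0.0284·3/12) + 7.30·e^(−0.0284·6/12)
I = 7.2827 + 7.2484 + 7.1971 = 21.7282
F = (S − I)·e^(rT) = (218.12 − 21.7282) · e^(0.0284·7/12)
= 196.3918 · e^0.016567 = 196.3918 × 1.016705 = $199.67

$199.67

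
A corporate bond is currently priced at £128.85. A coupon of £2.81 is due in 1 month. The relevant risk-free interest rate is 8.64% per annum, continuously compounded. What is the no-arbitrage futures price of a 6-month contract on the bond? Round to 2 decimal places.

£131.63

PV(coupons) I = 2.81·e^(−0.0864·1/12)
I = 2.7898
F = (S − I)·e^(rT) = (128.85 − 2.7898) · e^(0.0864·6/12)
= 126.0602 · e^0.043200 = 126.0602 × 1.044147 = £131.63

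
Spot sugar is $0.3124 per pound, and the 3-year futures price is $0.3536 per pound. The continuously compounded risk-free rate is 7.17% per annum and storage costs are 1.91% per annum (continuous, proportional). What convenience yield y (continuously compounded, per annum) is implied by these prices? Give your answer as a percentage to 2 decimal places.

4.95%

F = S·e^((r+u−y)T) ⇒ (r+u−y) = ln(F/S)/T
ln(0.3536/0.3124) = 0.123882; /T ⇒ 0.041294
y = r + u − ln(F/S)/T = 0.0717 + 0.0191 − 0.041294 = 0.049506
y = 4.95%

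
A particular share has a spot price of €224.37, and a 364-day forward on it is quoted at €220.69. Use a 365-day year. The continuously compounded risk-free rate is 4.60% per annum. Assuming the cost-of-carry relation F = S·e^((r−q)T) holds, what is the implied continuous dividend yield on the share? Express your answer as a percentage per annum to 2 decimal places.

From F = S·e^((r−q)T): (r − q) = ln(F/S)/T
ln(220.69/224.37) = ln(0.983599) = -0.016537
(r − q) = -0.016537 / (364/365) = -0.016582
q = r − ln(F/S)/T = 0.0460 + 0.016582 = 0.062582
q = 6.26%

6.26%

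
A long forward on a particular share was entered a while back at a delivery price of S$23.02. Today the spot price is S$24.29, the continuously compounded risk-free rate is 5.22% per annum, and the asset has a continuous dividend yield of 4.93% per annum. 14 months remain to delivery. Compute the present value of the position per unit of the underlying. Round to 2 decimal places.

Current fair forward for the remaining 14 months: F = S·e^((r − q)·T), (r − q) = 0.0522 − 0.0493 = 0.0029
F = 24.29 · e^(0.0029 × 14/12) = 24.29 × 1.003389 = 24.3723
Value of long forward = (F − K)·e^(−rT) = (24.3723 − 23.02) · e^(−0.0522·14/12)
= 1.3523 × 0.940917 = 1.27

S$1.27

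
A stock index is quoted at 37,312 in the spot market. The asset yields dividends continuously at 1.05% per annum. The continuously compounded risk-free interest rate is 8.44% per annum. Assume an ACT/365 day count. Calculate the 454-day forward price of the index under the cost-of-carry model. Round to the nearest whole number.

40,904

F = S·e^((r − q)T) = 37312 · e^((0.0844 − 0.0105) × 454/365)
= 37312 · e^0.091919 = 37312 × 1.096276
F = 40,904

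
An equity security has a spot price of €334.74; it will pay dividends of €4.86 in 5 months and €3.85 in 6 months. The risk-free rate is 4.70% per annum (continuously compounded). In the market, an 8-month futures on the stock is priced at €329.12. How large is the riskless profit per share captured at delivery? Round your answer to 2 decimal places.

PV(dividends) I = 4.86·e^(−0.0470·5/12) + 3.85·e^(−0.0470·6/12) = 8.5263
Fair futures F* = (S − I)·e^(rT) = (334.74 − 8.5263)·e^0.031333 = 326.2137 × 1.031829 = 336.5968
Market €329.12 < fair 336.5968: forward underpriced → reverse cash-and-carry (short the stock, invest proceeds at r, pay the dividends, go long the forward).
Profit at T = |F_mkt − F*| = |329.12 − 336.5968| = €7.48 per share

€7.48 per share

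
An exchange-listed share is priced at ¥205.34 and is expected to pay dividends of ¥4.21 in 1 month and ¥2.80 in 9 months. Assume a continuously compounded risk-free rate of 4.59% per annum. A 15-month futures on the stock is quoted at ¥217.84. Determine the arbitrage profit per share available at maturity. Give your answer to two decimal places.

¥7.68 per share

PV(dividends) I = 4.21·e^(−0.0459·1/12) + 2.80·e^(−0.0459·9/12) = 6.8992
Fair futures F* = (S − I)·e^(rT) = (205.34 − 6.8992)·e^0.057375 = 198.4408 × 1.059053 = 210.1593
Market ¥217.84 > fair 210.1593: forward overpriced → cash-and-carry (borrow at r, buy the stock and collect the dividends, short the forward).
Profit at T = |F_mkt − F*| = |217.84 − 210.1593| = ¥7.68 per share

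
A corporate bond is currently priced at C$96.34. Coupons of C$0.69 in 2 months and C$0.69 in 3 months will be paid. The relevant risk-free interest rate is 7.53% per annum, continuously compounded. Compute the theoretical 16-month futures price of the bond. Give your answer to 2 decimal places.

C$105.01

PV(coupons) I = 0.69·e^(−0.0753·2/12) + 0.69·e^(−0.0753·3/12)
I = 0.6814 + 0.6771 = 1.3585
F = (S − I)·e^(rT) = (96.34 − 1.3585) · e^(0.0753·16/12)
= 94.9815 · e^0.100400 = 94.9815 × 1.105613 = C$105.01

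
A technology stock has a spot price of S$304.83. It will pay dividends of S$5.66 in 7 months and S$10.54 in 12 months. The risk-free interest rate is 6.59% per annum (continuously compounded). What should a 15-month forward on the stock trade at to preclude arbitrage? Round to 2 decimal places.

PV(dividends) I = 5.66·e^(−0.0659·7/12) + 10.54·e^(−0.0659·12/12)
I = 5.4465 + 9.8678 = 15.3143
F = (S − I)·e^(rT) = (304.83 − 15.3143) · e^(0.0659·15/12)
= 289.5157 · e^0.082375 = 289.5157 × 1.085863 = S$314.37

S$314.37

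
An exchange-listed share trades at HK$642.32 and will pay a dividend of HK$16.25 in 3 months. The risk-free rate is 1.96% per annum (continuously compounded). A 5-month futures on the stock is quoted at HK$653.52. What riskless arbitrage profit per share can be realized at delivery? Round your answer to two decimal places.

HK$22.24 per share

PV(dividends) I = 16.25·e^(−0.0196·3/12) = 16.1706
Fair futures F* = (S − I)·e^(rT) = (642.32 − 16.1706)·e^0.008167 = 626.1494 × 1.008200 = 631.2838
Market HK$653.52 > fair 631.2838: forward overpriced → cash-and-carry (borrow at r, buy the stock and collect the dividends, short the forward).
Profit at T = |F_mkt − F*| = |653.52 − 631.2838| = HK$22.24 per share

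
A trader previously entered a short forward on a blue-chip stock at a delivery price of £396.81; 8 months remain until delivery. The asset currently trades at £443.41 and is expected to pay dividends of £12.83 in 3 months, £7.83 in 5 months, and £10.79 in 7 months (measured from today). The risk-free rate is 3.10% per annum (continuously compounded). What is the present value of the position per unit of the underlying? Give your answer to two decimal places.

-£23.66

PV(remaining dividends) I = 12.83·e^(−0.0310·3/12) + 7.83·e^(−0.0310·5/12) + 10.79·e^(−0.0310·7/12) = 31.0571
Current forward F = (S − I)·e^(rT) = (443.41 − 31.0571)·e^(0.0310·8/12) = 412.3529 × 1.020882 = 420.9637
Value (long) = (F − K)·e^(−rT) = (420.9637 − 396.81) × 0.979545 = 23.6596
Short position value = −(long value) = -£23.66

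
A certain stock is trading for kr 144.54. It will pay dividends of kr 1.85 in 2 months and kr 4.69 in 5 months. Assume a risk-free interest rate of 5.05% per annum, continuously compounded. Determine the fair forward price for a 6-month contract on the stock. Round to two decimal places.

PV(dividends) I = 1.85·e^(−0.0505·2/12) + 4.69·e^(−0.0505·5/12)
I = 1.8345 + 4.5923 = 6.4268
F = (S − I)·e^(rT) = (144.54 − 6.4268) · e^(0.0505·6/12)
= 138.1132 · e^0.025250 = 138.1132 × 1.025571 = kr 141.64

kr 141.64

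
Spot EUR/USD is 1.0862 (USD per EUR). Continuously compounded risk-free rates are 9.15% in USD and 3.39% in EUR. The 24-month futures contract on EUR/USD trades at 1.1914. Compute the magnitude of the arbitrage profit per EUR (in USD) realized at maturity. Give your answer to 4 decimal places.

0.0274 per EUR (in USD)

Fair futures: F* = S·e^(carry·T), with carry = (r_USD − r_EUR) = 0.0915 − 0.0339 = 0.0576
F* = 1.0862 · e^(0.0576 × 24/12) = 1.0862 · e^0.115200 = 1.0862 × 1.122098 = 1.2188
Market 1.1914 < fair 1.2188: forward underpriced → reverse cash-and-carry (short spot, go long the forward).
At maturity, profit = |F_mkt − F*| = |1.1914 − 1.2188| = 0.0274 per EUR (in USD)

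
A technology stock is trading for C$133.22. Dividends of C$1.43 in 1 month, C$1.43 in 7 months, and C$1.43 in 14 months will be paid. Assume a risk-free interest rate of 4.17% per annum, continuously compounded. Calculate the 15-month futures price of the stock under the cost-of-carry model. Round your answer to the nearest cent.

C$135.94

PV(dividends) I = 1.43·e^(−0.0417·1/12) + 1.43·e^(−0.0417·7/12) + 1.43·e^(−0.0417·14/12)
I = 1.4250 + 1.3956 + 1.3621 = 4.1827
F = (S − I)·e^(rT) = (133.22 − 4.1827) · e^(0.0417·15/12)
= 129.0373 · e^0.052125 = 129.0373 × 1.053507 = C$135.94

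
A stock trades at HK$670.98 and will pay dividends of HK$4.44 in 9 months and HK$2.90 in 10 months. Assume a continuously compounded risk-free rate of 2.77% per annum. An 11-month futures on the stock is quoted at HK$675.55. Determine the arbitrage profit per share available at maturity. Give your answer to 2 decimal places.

PV(dividends) I = 4.44·e^(−0.0277·9/12) + 2.90·e^(−0.0277·10/12) = 7.1825
Fair futures F* = (S − I)·e^(rT) = (670.98 − 7.1825)·e^0.025392 = 663.7975 × 1.025717 = 680.8684
Market HK$675.55 < fair 680.8684: forward underpriced → reverse cash-and-carry (short the stock, invest proceeds at r, pay the dividends, go long the forward).
Profit at T = |F_mkt − F*| = |675.55 − 680.8684| = HK$5.32 per share

HK$5.32 per share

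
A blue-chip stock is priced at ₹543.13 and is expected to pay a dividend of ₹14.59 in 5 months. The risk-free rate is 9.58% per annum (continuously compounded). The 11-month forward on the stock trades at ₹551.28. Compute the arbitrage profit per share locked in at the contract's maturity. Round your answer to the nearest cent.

₹26.40 per share

PV(dividends) I = 14.59·e^(−0.0958·5/12) = 14.0191
Fair forward F* = (S − I)·e^(rT) = (543.13 − 14.0191)·e^0.087817 = 529.1109 × 1.091788 = 577.6769
Market ₹551.28 < fair 577.6769: forward underpriced → reverse cash-and-carry (short the stock, invest proceeds at r, pay the dividends, go long the forward).
Profit at T = |F_mkt − F*| = |551.28 − 577.6769| = ₹26.40 per share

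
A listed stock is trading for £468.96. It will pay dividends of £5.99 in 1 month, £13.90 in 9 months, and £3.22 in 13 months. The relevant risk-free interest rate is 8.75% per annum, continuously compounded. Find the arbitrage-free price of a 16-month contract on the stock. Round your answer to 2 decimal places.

PV(dividends) I = 5.99·e^(−0.0875·1/12) + 13.90·e^(−0.0875·9/12) + 3.22·e^(−0.0875·13/12)
I = 5.9465 + 13.0171 + 2.9288 = 21.8924
F = (S − I)·e^(rT) = (468.96 − 21.8924) · e^(0.0875·16/12)
= 447.0676 · e^0.116667 = 447.0676 × 1.123745 = £502.39

£502.39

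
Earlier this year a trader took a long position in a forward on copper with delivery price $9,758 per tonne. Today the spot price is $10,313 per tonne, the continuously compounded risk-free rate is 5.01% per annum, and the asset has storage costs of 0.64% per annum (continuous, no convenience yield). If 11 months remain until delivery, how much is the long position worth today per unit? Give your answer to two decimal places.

$1053.68 per tonne

Current fair forward for the remaining 11 months: F = S·e^((r + u)·T), (r + u) = 0.0501 + 0.0064 = 0.0565
F = 10313 · e^(0.0565 × 11/12) = 10313 × 1.05315631 = 10861.2010
Value of long forward = (F − K)·e^(−rT) = (10861.2010 − 9758) · e^(−0.0501·11/12)
= 1103.2010 × 0.95511359 = 1053.68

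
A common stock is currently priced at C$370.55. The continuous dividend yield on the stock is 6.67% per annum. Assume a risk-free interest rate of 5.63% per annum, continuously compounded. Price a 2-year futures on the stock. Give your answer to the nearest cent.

C$362.92

F = S·e^((r − q)T) = 370.55 · e^((0.0563 − 0.0667) × 2)
= 370.55 · e^-0.020800 = 370.55 × 0.979415
F = C$362.92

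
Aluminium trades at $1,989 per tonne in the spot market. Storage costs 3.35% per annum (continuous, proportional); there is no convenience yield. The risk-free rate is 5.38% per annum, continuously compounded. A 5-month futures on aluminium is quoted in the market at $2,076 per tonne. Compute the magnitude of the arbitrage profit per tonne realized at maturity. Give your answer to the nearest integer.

Fair futures: F* = S·e^(carry·T), with carry = (r + u) = 0.0538 + 0.0335 = 0.0873
F* = 1989 · e^(0.0873 × 5/12) = 1989 · e^0.036375 = 1989 × 1.037045 = $2062.6825
Market $2076 > fair $2062.6825: forward overpriced → cash-and-carry (buy spot, short the forward).
At maturity, profit = |F_mkt − F*| = |2076 − 2062.6825| = $13 per tonne

$13 per tonne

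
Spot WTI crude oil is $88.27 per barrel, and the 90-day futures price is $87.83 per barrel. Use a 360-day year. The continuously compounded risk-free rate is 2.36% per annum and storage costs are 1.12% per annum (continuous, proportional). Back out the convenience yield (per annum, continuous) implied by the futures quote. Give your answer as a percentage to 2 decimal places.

5.48%

F = S·e^((r+u−y)T) ⇒ (r+u−y) = ln(F/S)/T
ln(87.83/88.27) = -0.004997; /T ⇒ -0.019988
y = r + u − ln(F/S)/T = 0.0236 + 0.0112 + 0.019988 = 0.054788
y = 5.48%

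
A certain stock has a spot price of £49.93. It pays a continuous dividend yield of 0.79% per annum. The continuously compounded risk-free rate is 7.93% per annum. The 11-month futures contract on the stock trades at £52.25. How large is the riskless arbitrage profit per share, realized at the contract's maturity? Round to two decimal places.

£1.06 per share

Fair futures: F* = S·e^(carry·T), with carry = (r − q) = 0.0793 − 0.0079 = 0.0714
F* = 49.93 · e^(0.0714 × 11/12) = 49.93 · e^0.065450 = 49.93 × 1.067639 = £53.3072
Market £52.25 < fair £53.3072: forward underpriced → reverse cash-and-carry (short spot, go long the forward).
At maturity, profit = |F_mkt − F*| = |52.25 − 53.3072| = £1.06 per share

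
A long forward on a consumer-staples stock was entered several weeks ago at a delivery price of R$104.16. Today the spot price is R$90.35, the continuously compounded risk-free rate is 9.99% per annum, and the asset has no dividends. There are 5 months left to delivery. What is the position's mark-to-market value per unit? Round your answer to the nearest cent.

Current fair forward for the remaining 5 months: F = S·e^(r·T), r = 0.0999
F = 90.35 · e^(0.0999 × 5/12) = 90.35 × 1.042503 = 94.1901
Value of long forward = (F − K)·e^(−rT) = (94.1901 − 104.16) · e^(−0.0999·5/12)
= -9.9699 × 0.959229 = -9.56

-R$9.56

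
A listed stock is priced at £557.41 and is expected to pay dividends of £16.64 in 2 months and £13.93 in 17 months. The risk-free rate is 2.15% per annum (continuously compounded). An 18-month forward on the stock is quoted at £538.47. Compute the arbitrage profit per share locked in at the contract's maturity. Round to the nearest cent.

PV(dividends) I = 16.64·e^(−0.0215·2/12) + 13.93·e^(−0.0215·17/12) = 30.0926
Fair forward F* = (S − I)·e^(rT) = (557.41 − 30.0926)·e^0.032250 = 527.3174 × 1.032776 = 544.6008
Market £538.47 < fair 544.6008: forward underpriced → reverse cash-and-carry (short the stock, invest proceeds at r, pay the dividends, go long the forward).
Profit at T = |F_mkt − F*| = |538.47 − 544.6008| = £6.13 per share

£6.13 per share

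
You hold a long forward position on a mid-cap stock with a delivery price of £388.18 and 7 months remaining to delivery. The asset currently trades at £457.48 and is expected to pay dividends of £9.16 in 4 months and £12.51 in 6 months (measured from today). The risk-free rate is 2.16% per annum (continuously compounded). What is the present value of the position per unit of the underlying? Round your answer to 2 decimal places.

£52.69

PV(remaining dividends) I = 9.16·e^(−0.0216·4/12) + 12.51·e^(−0.0216·6/12) = 21.4699
Current forward F = (S − I)·e^(rT) = (457.48 − 21.4699)·e^(0.0216·7/12) = 436.0101 × 1.012680 = 441.5387
Value (long) = (F − K)·e^(−rT) = (441.5387 − 388.18) × 0.987479 = 52.6906
Value = £52.69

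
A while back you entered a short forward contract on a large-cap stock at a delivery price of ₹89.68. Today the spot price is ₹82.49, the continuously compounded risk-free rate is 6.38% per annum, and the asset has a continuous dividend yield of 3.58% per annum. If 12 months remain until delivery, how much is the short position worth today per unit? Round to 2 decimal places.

₹4.55

Current fair forward for the remaining 12 months: F = S·e^((r − q)·T), (r − q) = 0.0638 − 0.0358 = 0.0280
F = 82.49 · e^(0.0280 × 12/12) = 82.49 × 1.028396 = 84.8324
Value of long forward = (F − K)·e^(−rT) = (84.8324 − 89.68) · e^(−0.0638·12/12)
= -4.8476 × 0.938193 = -4.55
Short position value = −(long value) = ₹4.55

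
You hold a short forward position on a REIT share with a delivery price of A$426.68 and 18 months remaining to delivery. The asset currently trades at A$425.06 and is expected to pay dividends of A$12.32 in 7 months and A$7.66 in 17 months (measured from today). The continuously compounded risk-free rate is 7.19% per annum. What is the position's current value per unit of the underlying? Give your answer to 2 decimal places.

PV(remaining dividends) I = 12.32·e^(−0.0719·7/12) + 7.66·e^(−0.0719·17/12) = 18.7322
Current forward F = (S − I)·e^(rT) = (425.06 − 18.7322)·e^(0.0719·18/12) = 406.3278 × 1.113881 = 452.6008
Value (long) = (F − K)·e^(−rT) = (452.6008 − 426.68) × 0.897762 = 23.2707
Short position value = −(long value) = -A$23.27

-A$23.27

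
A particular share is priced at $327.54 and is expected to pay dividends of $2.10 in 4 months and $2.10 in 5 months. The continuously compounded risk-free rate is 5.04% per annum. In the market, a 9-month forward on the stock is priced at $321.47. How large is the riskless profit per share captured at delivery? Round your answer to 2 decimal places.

PV(dividends) I = 2.10·e^(−0.0504·4/12) + 2.10·e^(−0.0504·5/12) = 4.1214
Fair forward F* = (S − I)·e^(rT) = (327.54 − 4.1214)·e^0.037800 = 323.4186 × 1.038524 = 335.8780
Market $321.47 < fair 335.8780: forward underpriced → reverse cash-and-carry (short the stock, invest proceeds at r, pay the dividends, go long the forward).
Profit at T = |F_mkt − F*| = |321.47 − 335.8780| = $14.41 per share

$14.41 per share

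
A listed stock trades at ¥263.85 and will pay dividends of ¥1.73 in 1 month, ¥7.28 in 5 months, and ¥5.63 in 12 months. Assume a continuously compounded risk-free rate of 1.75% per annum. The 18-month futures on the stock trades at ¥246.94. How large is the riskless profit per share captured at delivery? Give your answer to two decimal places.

¥9.06 per share

PV(dividends) I = 1.73·e^(−0.0175·1/12) + 7.28·e^(−0.0175·5/12) + 5.63·e^(−0.0175·12/12) = 14.4869
Fair futures F* = (S − I)·e^(rT) = (263.85 − 14.4869)·e^0.026250 = 249.3631 × 1.026598 = 255.9957
Market ¥246.94 < fair 255.9957: forward underpriced → reverse cash-and-carry (short the stock, invest proceeds at r, pay the dividends, go long the forward).
Profit at T = |F_mkt − F*| = |246.94 − 255.9957| = ¥9.06 per share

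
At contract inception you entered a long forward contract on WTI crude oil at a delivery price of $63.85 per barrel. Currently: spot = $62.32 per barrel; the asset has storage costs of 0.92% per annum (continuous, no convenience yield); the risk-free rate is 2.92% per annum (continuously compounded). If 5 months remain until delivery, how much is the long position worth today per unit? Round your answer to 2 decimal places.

-$0.52 per barrel

Current fair forward for the remaining 5 months: F = S·e^((r + u)·T), (r + u) = 0.0292 + 0.0092 = 0.0384
F = 62.32 · e^(0.0384 × 5/12) = 62.32 × 1.016129 = 63.3252
Value of long forward = (F − K)·e^(−rT) = (63.3252 − 63.85) · e^(−0.0292·5/12)
= -0.5248 × 0.987907 = -0.52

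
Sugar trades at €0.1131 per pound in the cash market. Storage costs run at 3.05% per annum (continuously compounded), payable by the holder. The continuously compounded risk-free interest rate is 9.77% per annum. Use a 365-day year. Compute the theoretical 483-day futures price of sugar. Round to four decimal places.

€0.1340 per pound

Net carry = r + u − y = 0.0977 + 0.0305 − 0.0000 = 0.1282
F = S·e^((r+u−y)T) = 0.1131 · e^(0.1282 × 483/365) = 0.1131 · e^0.169645
= 0.1131 × 1.184884 = €0.1340 per pound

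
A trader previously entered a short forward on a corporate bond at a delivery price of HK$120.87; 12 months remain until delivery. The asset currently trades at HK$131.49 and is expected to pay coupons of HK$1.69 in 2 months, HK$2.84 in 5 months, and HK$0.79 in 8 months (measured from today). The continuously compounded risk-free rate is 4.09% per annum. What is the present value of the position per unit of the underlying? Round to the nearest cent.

-HK$10.22

PV(remaining coupons) I = 1.69·e^(−0.0409·2/12) + 2.84·e^(−0.0409·5/12) + 0.79·e^(−0.0409·8/12) = 5.2393
Current forward F = (S − I)·e^(rT) = (131.49 − 5.2393)·e^(0.0409·12/12) = 126.2507 × 1.041748 = 131.5214
Value (long) = (F − K)·e^(−rT) = (131.5214 − 120.87) × 0.959925 = 10.2245
Short position value = −(long value) = -HK$10.22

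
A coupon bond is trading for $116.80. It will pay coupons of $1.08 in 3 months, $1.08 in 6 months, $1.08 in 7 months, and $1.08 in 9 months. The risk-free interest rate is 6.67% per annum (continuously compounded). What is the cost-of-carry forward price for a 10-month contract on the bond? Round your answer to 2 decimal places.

$119.06

PV(coupons) I = 1.08·e^(−0.0667·3/12) + 1.08·e^(−0.0667·6/12) + 1.08·e^(−0.0667·7/12) + 1.08·e^(−0.0667·9/12)
I = 1.0621 + 1.0446 + 1.0388 + 1.0273 = 4.1728
F = (S − I)·e^(rT) = (116.80 − 4.1728) · e^(0.0667·10/12)
= 112.6272 · e^0.055583 = 112.6272 × 1.057157 = $119.06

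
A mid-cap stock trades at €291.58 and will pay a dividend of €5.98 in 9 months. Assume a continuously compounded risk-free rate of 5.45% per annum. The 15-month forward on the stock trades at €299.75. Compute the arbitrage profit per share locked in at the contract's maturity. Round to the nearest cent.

PV(dividends) I = 5.98·e^(−0.0545·9/12) = 5.7405
Fair forward F* = (S − I)·e^(rT) = (291.58 − 5.7405)·e^0.068125 = 285.8395 × 1.070499 = 305.9909
Market €299.75 < fair 305.9909: forward underpriced → reverse cash-and-carry (short the stock, invest proceeds at r, pay the dividends, go long the forward).
Profit at T = |F_mkt − F*| = |299.75 − 305.9909| = €6.24 per share

€6.24 per share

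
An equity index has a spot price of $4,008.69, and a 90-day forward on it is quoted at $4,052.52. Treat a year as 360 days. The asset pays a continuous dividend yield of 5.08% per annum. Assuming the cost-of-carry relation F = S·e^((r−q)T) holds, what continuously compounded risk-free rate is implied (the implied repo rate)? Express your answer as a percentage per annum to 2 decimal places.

9.43%

From F = S·e^((r−q)T): (r − q) = ln(F/S)/T
ln(4052.52/4008.69) = ln(1.010934) = 0.010875
(r − q) = 0.010875 / (90/360) = 0.043500
r = ln(F/S)/T + q = 0.043500 + 0.0508 = 0.094300
r = 9.43%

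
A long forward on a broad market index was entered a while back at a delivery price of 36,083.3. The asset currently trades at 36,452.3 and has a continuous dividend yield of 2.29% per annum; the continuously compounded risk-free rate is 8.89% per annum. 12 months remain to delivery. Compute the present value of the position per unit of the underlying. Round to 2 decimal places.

2613.08

Current fair forward for the remaining 12 months: F = S·e^((r − q)·T), (r − q) = 0.0889 − 0.0229 = 0.0660
F = 36452.3 · e^(0.0660 × 12/12) = 36452.3 × 1.06822672 = 38939.3209
Value of long forward = (F − K)·e^(−rT) = (38939.3209 − 36083.3) · e^(−0.0889·12/12)
= 2856.0209 × 0.91493706 = 2613.08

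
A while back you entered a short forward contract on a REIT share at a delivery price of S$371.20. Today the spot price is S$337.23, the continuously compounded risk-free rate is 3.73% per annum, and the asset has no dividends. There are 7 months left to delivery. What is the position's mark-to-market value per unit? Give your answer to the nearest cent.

Current fair forward for the remaining 7 months: F = S·e^(r·T), r = 0.0373
F = 337.23 · e^(0.0373 × 7/12) = 337.23 × 1.021997 = 344.6480
Value of long forward = (F − K)·e^(−rT) = (344.6480 − 371.20) · e^(−0.0373·7/12)
= -26.5520 × 0.978477 = -25.98
Short position value = −(long value) = S$25.98

S$25.98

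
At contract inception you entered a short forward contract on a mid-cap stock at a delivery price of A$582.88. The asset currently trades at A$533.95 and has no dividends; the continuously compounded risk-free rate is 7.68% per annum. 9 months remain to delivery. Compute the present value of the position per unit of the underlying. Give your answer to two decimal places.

Current fair forward for the remaining 9 months: F = S·e^(r·T), r = 0.0768
F = 533.95 · e^(0.0768 × 9/12) = 533.95 × 1.059291 = 565.6084
Value of long forward = (F − K)·e^(−rT) = (565.6084 − 582.88) · e^(−0.0768·9/12)
= -17.2716 × 0.944027 = -16.30
Short position value = −(long value) = A$16.30

A$16.30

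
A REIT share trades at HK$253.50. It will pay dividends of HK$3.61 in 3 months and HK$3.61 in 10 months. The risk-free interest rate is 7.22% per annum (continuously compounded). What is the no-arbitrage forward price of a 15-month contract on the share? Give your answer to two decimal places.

PV(dividends) I = 3.61·e^(−0.0722·3/12) + 3.61·e^(−0.0722·10/12)
I = 3.5454 + 3.3992 = 6.9446
F = (S − I)·e^(rT) = (253.50 − 6.9446) · e^(0.0722·15/12)
= 246.5554 · e^0.090250 = 246.5554 × 1.094448 = HK$269.84

HK$269.84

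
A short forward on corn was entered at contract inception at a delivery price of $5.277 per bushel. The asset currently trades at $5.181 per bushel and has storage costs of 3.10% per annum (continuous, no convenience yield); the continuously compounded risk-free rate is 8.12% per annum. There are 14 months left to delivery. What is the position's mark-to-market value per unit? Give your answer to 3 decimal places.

Current fair forward for the remaining 14 months: F = S·e^((r + u)·T), (r + u) = 0.0812 + 0.0310 = 0.1122
F = 5.181 · e^(0.1122 × 14/12) = 5.181 × 1.139854 = 5.9056
Value of long forward = (F − K)·e^(−rT) = (5.9056 − 5.277) · e^(−0.0812·14/12)
= 0.6286 × 0.909615 = 0.572
Short position value = −(long value) = -$0.572

-$0.572 per bushel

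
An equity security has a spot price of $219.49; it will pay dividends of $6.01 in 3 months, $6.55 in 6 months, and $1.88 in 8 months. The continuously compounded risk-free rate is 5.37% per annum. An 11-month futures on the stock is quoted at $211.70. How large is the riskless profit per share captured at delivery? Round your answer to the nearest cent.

PV(dividends) I = 6.01·e^(−0.0537·3/12) + 6.55·e^(−0.0537·6/12) + 1.88·e^(−0.0537·8/12) = 14.1202
Fair futures F* = (S − I)·e^(rT) = (219.49 − 14.1202)·e^0.049225 = 205.3698 × 1.050457 = 215.7321
Market $211.70 < fair 215.7321: forward underpriced → reverse cash-and-carry (short the stock, invest proceeds at r, pay the dividends, go long the forward).
Profit at T = |F_mkt − F*| = |211.70 − 215.7321| = $4.03 per share

$4.03 per share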